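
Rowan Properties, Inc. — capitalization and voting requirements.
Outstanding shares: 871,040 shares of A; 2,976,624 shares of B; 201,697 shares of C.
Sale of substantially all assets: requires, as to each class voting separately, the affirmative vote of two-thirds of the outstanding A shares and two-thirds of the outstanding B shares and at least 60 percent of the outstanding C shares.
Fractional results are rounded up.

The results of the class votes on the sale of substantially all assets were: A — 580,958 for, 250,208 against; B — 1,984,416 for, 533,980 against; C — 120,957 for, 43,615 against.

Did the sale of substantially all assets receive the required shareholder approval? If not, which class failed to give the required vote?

Not approved — the C shares did not give the required vote.

A: 2/3 of 871040 = 580693.33, rounded up to 580694; 580,694 required, 580,958 in favor — approved.
B: 2/3 of 2976624 = 1984416; 1,984,416 required, 1,984,416 in favor — approved.
C: 3/5 of 201697 = 121018.20, rounded up to 121019; 121,019 required, 120,957 in favor — not approved.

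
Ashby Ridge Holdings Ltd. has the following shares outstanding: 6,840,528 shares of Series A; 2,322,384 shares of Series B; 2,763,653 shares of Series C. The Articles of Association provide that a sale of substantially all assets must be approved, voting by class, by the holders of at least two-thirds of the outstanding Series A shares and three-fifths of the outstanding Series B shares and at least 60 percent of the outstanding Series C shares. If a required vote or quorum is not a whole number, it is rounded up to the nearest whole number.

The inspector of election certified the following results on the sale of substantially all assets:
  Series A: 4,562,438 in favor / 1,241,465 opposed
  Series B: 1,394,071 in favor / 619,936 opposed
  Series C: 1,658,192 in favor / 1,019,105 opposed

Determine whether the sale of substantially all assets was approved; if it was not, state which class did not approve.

Approved — every class gave the required vote.

Series A: 2/3 of 6840528 = 4560352; 4,560,352 required, 4,562,438 in favor — approved.
Series B: 3/5 of 2322384 = 1393430.40, rounded up to 1393431; 1,393,431 required, 1,394,071 in favor — approved.
Series C: 3/5 of 2763653 = 1658191.80, rounded up to 1658192; 1,658,192 required, 1,658,192 in favor — approved.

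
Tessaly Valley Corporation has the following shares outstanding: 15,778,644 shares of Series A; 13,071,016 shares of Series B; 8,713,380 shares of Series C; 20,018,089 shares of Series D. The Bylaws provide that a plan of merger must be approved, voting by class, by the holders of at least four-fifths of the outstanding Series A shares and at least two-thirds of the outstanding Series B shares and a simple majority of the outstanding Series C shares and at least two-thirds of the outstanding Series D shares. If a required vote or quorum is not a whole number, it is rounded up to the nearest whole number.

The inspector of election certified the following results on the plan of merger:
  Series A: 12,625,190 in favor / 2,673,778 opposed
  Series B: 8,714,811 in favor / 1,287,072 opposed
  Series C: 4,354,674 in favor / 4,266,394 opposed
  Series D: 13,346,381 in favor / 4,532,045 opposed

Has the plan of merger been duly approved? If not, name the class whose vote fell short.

Not approved — the Series C shares did not give the required vote.

Series A: 4/5 of 15778644 = 12622915.20, rounded up to 12622916; 12,622,916 required, 12,625,190 in favor — approved.
Series B: 2/3 of 13071016 = 8714010.67, rounded up to 8714011; 8,714,011 required, 8,714,811 in favor — approved.
Series C: a majority of 8713380 is 4356691; 4,356,691 required, 4,354,674 in favor — not approved.
Series D: 2/3 of 20018089 = 13345392.67, rounded up to 13345393; 13,345,393 required, 13,346,381 in favor — approved.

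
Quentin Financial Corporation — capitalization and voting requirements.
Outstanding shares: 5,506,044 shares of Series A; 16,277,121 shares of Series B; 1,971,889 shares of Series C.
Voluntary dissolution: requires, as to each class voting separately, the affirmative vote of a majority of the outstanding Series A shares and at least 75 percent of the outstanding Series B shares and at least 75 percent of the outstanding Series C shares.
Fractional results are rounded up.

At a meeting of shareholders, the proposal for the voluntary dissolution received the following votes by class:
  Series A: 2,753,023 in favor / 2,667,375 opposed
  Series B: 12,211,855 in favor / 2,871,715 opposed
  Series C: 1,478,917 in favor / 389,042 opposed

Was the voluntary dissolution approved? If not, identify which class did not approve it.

Approved — every class gave the required vote.

Series A: a majority of 5506044 is 2753023; 2,753,023 required, 2,753,023 in favor — approved.
Series B: 3/4 of 16277121 = 12207840.75, rounded up to 12207841; 12,207,841 required, 12,211,855 in favor — approved.
Series C: 3/4 of 1971889 = 1478916.75, rounded up to 1478917; 1,478,917 required, 1,478,917 in favor — approved.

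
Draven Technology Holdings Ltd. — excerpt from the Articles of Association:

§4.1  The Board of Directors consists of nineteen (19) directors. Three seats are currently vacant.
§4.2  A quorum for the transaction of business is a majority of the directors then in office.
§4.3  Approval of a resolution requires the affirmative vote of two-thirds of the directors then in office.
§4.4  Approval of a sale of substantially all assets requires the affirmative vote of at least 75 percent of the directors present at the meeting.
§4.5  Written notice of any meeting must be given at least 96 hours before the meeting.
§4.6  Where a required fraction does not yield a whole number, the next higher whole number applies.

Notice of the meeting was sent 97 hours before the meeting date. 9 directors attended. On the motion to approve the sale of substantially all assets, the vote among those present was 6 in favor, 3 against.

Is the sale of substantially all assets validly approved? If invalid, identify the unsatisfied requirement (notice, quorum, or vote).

Notice: 97 hours given; 96 required (97 ≥ 96). Satisfied.
Quorum: 9 present; quorum is 9. Satisfied.
Vote: the sale of substantially all assets requires three-fourths of the directors present (9). 3/4 of 9 = 6.75, rounded up to 7, so 7 affirmative votes are needed; 6 voted in favor. Not satisfied.

Invalid — vote requirement not satisfied.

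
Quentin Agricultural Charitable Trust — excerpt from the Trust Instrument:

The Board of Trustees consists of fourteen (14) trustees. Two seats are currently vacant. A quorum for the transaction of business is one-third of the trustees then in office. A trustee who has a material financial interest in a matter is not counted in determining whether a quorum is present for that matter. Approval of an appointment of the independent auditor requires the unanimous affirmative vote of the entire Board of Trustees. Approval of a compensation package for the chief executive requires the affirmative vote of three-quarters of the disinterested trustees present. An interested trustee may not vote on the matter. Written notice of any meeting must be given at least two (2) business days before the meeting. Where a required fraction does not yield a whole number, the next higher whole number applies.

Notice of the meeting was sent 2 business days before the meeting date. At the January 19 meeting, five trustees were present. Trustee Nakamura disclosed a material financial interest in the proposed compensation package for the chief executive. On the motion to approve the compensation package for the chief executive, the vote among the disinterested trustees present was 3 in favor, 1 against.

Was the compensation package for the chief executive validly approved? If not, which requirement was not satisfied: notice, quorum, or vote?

Notice: 2 business days given; 2 required (2 ≥ 2). Satisfied.
Quorum: 5 present, but the 1 interested trustee does not count, leaving 4. Quorum is 4. Satisfied.
Vote: the compensation package for the chief executive requires three-fourths of the disinterested trustees present (5 − 1 = 4). 3/4 of 4 = 3, so 3 affirmative votes are needed; 3 voted in favor. Satisfied.

Valid — all requirements satisfied.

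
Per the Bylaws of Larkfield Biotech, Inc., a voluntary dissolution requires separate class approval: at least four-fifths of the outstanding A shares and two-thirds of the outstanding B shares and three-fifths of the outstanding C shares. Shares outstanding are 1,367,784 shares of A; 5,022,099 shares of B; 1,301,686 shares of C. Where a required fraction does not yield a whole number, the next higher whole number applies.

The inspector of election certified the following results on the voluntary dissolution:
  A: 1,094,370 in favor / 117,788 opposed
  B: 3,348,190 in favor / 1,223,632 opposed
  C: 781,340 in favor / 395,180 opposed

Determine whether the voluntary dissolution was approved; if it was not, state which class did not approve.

A: 4/5 of 1367784 = 1094227.20, rounded up to 1094228; 1,094,228 required, 1,094,370 in favor — approved.
B: 2/3 of 5022099 = 3348066; 3,348,066 required, 3,348,190 in favor — approved.
C: 3/5 of 1301686 = 781011.60, rounded up to 781012; 781,012 required, 781,340 in favor — approved.

Approved — every class gave the required vote.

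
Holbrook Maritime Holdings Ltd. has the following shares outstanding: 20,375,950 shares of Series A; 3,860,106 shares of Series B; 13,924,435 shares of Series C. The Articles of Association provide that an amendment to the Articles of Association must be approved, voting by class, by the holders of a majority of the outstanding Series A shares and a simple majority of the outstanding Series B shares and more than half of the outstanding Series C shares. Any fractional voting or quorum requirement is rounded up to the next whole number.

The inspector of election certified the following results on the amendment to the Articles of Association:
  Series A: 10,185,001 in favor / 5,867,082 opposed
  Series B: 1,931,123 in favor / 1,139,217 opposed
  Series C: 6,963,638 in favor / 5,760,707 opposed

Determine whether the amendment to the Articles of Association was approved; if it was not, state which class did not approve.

Series A: a majority of 20375950 is 10187976; 10,187,976 required, 10,185,001 in favor — not approved.
Series B: a majority of 3860106 is 1930054; 1,930,054 required, 1,931,123 in favor — approved.
Series C: a majority of 13924435 is 6962218; 6,962,218 required, 6,963,638 in favor — approved.

Not approved — the Series A shares did not give the required vote.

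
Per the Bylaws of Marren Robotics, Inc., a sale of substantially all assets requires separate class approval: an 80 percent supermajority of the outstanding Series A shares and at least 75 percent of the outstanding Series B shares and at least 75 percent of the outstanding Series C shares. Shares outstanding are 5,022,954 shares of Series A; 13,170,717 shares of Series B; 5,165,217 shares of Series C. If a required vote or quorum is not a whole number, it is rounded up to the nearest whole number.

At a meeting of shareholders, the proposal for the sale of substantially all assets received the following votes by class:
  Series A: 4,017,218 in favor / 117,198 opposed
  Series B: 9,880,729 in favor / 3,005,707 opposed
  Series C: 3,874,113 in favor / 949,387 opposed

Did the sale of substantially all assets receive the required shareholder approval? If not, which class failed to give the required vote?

Not approved — the Series A shares did not give the required vote.

Series A: 4/5 of 5022954 = 4018363.20, rounded up to 4018364; 4,018,364 required, 4,017,218 in favor — not approved.
Series B: 3/4 of 13170717 = 9878037.75, rounded up to 9878038; 9,878,038 required, 9,880,729 in favor — approved.
Series C: 3/4 of 5165217 = 3873912.75, rounded up to 3873913; 3,873,913 required, 3,874,113 in favor — approved.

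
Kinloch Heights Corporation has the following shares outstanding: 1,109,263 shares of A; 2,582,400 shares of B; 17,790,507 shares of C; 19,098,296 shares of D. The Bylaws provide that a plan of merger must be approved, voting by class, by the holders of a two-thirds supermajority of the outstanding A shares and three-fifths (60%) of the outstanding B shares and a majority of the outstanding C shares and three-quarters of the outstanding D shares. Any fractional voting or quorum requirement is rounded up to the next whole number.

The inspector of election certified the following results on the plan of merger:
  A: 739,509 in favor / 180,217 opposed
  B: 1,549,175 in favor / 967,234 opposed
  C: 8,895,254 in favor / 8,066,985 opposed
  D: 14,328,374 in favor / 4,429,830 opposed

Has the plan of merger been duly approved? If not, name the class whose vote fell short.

A: 2/3 of 1109263 = 739508.67, rounded up to 739509; 739,509 required, 739,509 in favor — approved.
B: 3/5 of 2582400 = 1549440; 1,549,440 required, 1,549,175 in favor — not approved.
C: a majority of 17790507 is 8895254; 8,895,254 required, 8,895,254 in favor — approved.
D: 3/4 of 19098296 = 14323722; 14,323,722 required, 14,328,374 in favor — approved.

Not approved — the B shares did not give the required vote.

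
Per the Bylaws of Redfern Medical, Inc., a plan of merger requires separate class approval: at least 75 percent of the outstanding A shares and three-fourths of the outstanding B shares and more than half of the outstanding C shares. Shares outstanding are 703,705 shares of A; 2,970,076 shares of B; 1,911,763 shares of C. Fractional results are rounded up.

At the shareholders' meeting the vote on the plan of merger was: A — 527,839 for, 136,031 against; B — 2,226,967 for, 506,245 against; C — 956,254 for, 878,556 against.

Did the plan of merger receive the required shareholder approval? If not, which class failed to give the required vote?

Not approved — the B shares did not give the required vote.

A: 3/4 of 703705 = 527778.75, rounded up to 527779; 527,779 required, 527,839 in favor — approved.
B: 3/4 of 2970076 = 2227557; 2,227,557 required, 2,226,967 in favor — not approved.
C: a majority of 1911763 is 955882; 955,882 required, 956,254 in favor — approved.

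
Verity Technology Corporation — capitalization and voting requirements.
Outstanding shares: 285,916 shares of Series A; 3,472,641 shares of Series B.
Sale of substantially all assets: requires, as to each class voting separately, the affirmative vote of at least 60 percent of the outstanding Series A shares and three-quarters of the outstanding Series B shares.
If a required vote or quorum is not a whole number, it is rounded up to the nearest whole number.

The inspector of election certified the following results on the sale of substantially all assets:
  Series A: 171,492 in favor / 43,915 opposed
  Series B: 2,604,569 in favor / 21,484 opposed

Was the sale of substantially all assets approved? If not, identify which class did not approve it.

Not approved — the Series A shares did not give the required vote.

Series A: 3/5 of 285916 = 171549.60, rounded up to 171550; 171,550 required, 171,492 in favor — not approved.
Series B: 3/4 of 3472641 = 2604480.75, rounded up to 2604481; 2,604,481 required, 2,604,569 in favor — approved.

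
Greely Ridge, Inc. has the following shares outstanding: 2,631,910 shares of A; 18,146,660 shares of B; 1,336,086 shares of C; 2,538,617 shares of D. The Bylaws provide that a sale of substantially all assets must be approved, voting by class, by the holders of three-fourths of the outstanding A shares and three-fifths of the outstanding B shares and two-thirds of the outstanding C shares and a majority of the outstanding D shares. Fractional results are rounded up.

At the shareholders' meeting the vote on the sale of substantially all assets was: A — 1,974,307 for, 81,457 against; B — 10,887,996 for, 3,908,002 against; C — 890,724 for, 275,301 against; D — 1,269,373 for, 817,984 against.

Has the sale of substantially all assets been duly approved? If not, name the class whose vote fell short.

A: 3/4 of 2631910 = 1973932.50, rounded up to 1973933; 1,973,933 required, 1,974,307 in favor — approved.
B: 3/5 of 18146660 = 10887996; 10,887,996 required, 10,887,996 in favor — approved.
C: 2/3 of 1336086 = 890724; 890,724 required, 890,724 in favor — approved.
D: a majority of 2538617 is 1269309; 1,269,309 required, 1,269,373 in favor — approved.

Approved — every class gave the required vote.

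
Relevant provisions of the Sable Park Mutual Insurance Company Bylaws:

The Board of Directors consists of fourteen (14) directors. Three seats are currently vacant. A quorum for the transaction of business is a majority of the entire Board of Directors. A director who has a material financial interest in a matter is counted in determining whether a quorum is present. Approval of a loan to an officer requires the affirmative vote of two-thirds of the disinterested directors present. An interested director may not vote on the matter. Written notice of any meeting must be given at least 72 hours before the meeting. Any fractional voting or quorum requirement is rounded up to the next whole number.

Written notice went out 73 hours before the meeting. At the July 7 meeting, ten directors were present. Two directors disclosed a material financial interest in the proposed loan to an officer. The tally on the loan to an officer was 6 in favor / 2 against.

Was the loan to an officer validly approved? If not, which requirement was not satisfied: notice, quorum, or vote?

Notice: 73 hours given; 72 required (73 ≥ 72). Satisfied.
Quorum: 10 present (interested directors count toward quorum); quorum is 8. Satisfied.
Vote: the loan to an officer requires two-thirds of the disinterested directors present (10 − 2 = 8). 2/3 of 8 = 5.33, rounded up to 6, so 6 affirmative votes are needed; 6 voted in favor. Satisfied.

Valid — all requirements satisfied.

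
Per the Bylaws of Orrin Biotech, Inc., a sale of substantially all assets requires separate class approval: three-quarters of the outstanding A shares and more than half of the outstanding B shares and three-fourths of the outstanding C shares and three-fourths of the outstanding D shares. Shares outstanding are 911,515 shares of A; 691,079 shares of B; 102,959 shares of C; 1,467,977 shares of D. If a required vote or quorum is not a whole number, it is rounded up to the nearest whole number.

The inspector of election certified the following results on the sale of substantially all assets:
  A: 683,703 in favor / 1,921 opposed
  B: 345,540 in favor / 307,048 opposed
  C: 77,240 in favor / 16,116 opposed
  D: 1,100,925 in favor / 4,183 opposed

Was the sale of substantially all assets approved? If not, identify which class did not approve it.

Not approved — the D shares did not give the required vote.

A: 3/4 of 911515 = 683636.25, rounded up to 683637; 683,637 required, 683,703 in favor — approved.
B: a majority of 691079 is 345540; 345,540 required, 345,540 in favor — approved.
C: 3/4 of 102959 = 77219.25, rounded up to 77220; 77,220 required, 77,240 in favor — approved.
D: 3/4 of 1467977 = 1100982.75, rounded up to 1100983; 1,100,983 required, 1,100,925 in favor — not approved.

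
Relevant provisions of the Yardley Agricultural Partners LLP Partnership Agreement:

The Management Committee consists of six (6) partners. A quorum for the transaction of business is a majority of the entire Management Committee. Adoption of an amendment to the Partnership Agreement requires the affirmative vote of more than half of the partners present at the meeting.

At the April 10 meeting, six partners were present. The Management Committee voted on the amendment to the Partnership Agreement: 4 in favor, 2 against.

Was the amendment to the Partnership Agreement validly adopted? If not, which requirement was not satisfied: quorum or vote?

Quorum: 6 present; quorum is 4. Satisfied.
Vote: the amendment to the Partnership Agreement requires a majority of the partners present (6). A majority of 6 is 4, so 4 affirmative votes are needed; 4 voted in favor. Satisfied.

Valid — all requirements satisfied.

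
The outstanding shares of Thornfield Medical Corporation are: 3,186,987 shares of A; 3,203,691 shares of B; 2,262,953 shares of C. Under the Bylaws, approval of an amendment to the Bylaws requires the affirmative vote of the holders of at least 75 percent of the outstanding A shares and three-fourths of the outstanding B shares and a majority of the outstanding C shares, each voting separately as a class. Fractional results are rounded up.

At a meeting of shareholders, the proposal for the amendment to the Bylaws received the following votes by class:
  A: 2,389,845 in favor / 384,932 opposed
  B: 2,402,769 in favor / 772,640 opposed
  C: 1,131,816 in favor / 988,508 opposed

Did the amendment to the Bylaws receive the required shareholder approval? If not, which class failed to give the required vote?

Not approved — the A shares did not give the required vote.

A: 3/4 of 3186987 = 2390240.25, rounded up to 2390241; 2,390,241 required, 2,389,845 in favor — not approved.
B: 3/4 of 3203691 = 2402768.25, rounded up to 2402769; 2,402,769 required, 2,402,769 in favor — approved.
C: a majority of 2262953 is 1131477; 1,131,477 required, 1,131,816 in favor — approved.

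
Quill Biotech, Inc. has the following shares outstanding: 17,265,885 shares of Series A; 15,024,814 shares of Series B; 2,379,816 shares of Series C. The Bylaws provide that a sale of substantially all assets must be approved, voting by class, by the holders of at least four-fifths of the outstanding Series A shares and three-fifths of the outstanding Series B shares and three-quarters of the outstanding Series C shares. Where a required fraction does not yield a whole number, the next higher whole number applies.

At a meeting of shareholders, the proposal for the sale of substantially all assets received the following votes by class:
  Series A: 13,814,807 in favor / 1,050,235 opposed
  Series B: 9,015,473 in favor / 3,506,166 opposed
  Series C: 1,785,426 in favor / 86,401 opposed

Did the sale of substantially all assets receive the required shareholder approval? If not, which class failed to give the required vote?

Approved — every class gave the required vote.

Series A: 4/5 of 17265885 = 13812708; 13,812,708 required, 13,814,807 in favor — approved.
Series B: 3/5 of 15024814 = 9014888.40, rounded up to 9014889; 9,014,889 required, 9,015,473 in favor — approved.
Series C: 3/4 of 2379816 = 1784862; 1,784,862 required, 1,785,426 in favor — approved.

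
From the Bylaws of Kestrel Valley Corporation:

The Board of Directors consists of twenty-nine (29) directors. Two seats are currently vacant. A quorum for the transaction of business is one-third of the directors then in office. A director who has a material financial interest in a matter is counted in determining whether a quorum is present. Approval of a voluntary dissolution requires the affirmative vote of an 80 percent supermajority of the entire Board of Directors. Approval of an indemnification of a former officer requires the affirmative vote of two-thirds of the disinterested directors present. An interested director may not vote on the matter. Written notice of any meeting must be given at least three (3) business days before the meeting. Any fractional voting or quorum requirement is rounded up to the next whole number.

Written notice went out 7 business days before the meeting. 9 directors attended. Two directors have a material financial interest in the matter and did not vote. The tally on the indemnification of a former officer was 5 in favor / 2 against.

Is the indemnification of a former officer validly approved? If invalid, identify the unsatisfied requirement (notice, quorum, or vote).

Notice: 7 business days given; 3 required (7 ≥ 3). Satisfied.
Quorum: 9 present (interested directors count toward quorum); quorum is 9. Satisfied.
Vote: the indemnification of a former officer requires two-thirds of the disinterested directors present (9 − 2 = 7). 2/3 of 7 = 4.67, rounded up to 5, so 5 affirmative votes are needed; 5 voted in favor. Satisfied.

Valid — all requirements satisfied.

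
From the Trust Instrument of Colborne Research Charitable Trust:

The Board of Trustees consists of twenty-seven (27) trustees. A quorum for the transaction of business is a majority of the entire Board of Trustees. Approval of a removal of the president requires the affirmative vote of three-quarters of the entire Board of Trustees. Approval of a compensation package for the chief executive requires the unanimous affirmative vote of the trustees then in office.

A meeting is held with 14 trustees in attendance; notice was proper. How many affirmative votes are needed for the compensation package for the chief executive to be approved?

The compensation package for the chief executive requires the unanimous vote of the trustees then in office (27).
Unanimous means all 27.
(Only 14 can vote, so the compensation package for the chief executive cannot pass at this meeting, but the required vote is still 27.)

27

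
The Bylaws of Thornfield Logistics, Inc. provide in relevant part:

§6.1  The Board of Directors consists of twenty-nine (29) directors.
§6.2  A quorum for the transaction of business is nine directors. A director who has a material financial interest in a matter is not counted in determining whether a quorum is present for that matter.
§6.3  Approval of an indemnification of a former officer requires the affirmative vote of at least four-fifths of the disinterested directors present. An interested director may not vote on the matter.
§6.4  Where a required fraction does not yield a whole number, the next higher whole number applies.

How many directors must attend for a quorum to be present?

The quorum is fixed at 9.

9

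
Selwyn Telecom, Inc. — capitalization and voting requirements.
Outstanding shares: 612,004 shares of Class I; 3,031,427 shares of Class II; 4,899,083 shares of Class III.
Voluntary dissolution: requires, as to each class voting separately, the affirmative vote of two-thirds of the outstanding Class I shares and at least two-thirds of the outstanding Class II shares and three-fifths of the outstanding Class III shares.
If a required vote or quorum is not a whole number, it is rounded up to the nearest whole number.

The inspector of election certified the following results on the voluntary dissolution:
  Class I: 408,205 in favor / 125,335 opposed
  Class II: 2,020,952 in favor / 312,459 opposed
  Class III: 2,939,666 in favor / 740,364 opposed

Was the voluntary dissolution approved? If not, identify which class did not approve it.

Class I: 2/3 of 612004 = 408002.67, rounded up to 408003; 408,003 required, 408,205 in favor — approved.
Class II: 2/3 of 3031427 = 2020951.33, rounded up to 2020952; 2,020,952 required, 2,020,952 in favor — approved.
Class III: 3/5 of 4899083 = 2939449.80, rounded up to 2939450; 2,939,450 required, 2,939,666 in favor — approved.

Approved — every class gave the required vote.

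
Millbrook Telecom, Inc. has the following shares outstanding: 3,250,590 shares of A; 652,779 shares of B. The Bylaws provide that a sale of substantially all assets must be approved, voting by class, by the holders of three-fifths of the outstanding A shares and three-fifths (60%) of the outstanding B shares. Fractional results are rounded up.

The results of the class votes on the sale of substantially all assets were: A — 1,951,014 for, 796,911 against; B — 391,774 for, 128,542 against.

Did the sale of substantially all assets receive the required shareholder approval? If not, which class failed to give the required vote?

Approved — every class gave the required vote.

A: 3/5 of 3250590 = 1950354; 1,950,354 required, 1,951,014 in favor — approved.
B: 3/5 of 652779 = 391667.40, rounded up to 391668; 391,668 required, 391,774 in favor — approved.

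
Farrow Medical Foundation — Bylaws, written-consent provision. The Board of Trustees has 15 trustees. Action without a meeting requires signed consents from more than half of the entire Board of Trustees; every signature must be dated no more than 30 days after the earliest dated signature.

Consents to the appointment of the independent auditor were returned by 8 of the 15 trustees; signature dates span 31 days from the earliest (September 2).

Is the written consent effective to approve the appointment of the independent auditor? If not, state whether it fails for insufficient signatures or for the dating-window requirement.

Signatures required: more than half of 15 — a majority of 15 is 8, so 8 needed; 8 signed. Sufficient.
Dating window: the latest signature is 31 days after the earliest; the limit is 30 days. Outside the window.

Not effective — dating-window requirement not satisfied.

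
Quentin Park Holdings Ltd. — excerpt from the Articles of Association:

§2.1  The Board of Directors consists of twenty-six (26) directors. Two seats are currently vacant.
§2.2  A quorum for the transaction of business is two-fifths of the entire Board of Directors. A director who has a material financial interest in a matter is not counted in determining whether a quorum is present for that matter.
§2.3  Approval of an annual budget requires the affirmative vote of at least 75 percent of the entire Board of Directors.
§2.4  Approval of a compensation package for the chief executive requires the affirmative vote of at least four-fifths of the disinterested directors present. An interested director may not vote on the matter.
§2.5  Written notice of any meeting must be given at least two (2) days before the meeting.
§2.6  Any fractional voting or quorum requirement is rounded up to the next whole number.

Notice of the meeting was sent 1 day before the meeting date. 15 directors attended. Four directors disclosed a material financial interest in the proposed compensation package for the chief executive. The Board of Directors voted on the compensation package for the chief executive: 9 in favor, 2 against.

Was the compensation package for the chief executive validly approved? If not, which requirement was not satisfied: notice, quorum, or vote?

Notice: 1 day given; 2 required (1 < 2). Not satisfied.
Quorum: 15 present, but the 4 interested directors do not count, leaving 11. Quorum is 11. Satisfied.
Vote: the compensation package for the chief executive requires four-fifths of the disinterested directors present (15 − 4 = 11). 4/5 of 11 = 8.80, rounded up to 9, so 9 affirmative votes are needed; 9 voted in favor. Satisfied.

Invalid — notice requirement not satisfied.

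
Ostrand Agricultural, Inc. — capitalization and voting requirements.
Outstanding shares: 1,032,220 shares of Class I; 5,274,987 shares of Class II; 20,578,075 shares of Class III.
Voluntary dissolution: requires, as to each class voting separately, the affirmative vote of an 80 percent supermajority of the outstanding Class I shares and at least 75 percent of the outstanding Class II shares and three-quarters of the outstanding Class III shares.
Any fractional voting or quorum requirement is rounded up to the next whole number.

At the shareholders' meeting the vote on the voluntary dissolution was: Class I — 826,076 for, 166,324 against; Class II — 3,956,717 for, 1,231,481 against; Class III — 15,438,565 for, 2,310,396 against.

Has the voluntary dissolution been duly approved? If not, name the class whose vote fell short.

Approved — every class gave the required vote.

Class I: 4/5 of 1032220 = 825776; 825,776 required, 826,076 in favor — approved.
Class II: 3/4 of 5274987 = 3956240.25, rounded up to 3956241; 3,956,241 required, 3,956,717 in favor — approved.
Class III: 3/4 of 20578075 = 15433556.25, rounded up to 15433557; 15,433,557 required, 15,438,565 in favor — approved.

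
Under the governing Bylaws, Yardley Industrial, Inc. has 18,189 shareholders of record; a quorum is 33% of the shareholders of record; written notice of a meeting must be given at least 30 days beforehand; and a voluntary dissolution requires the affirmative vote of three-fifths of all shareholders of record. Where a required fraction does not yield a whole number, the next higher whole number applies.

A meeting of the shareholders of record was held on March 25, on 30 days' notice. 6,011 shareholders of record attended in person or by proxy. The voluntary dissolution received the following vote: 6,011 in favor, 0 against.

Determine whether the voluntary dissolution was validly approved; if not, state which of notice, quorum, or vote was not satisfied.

Invalid — vote requirement not satisfied.

Notice: 30 days given; 30 required. Satisfied.
Quorum: 33% of 18,189 = 6,002.37, rounded up to 6,003; 6,011 present. Satisfied.
Vote: requires three-fifths of all shareholders of record (18,189); 3/5 of 18189 = 10913.40, rounded up to 10914, so 10,914 needed; 6,011 in favor. Not satisfied.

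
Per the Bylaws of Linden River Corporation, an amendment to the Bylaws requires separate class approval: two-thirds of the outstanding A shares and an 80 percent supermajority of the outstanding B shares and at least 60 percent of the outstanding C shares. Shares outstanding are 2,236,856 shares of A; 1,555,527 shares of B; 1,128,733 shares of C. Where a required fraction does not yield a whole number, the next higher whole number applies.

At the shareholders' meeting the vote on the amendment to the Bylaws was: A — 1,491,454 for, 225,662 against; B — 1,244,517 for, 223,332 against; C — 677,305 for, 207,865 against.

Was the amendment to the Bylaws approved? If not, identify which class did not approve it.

A: 2/3 of 2236856 = 1491237.33, rounded up to 1491238; 1,491,238 required, 1,491,454 in favor — approved.
B: 4/5 of 1555527 = 1244421.60, rounded up to 1244422; 1,244,422 required, 1,244,517 in favor — approved.
C: 3/5 of 1128733 = 677239.80, rounded up to 677240; 677,240 required, 677,305 in favor — approved.

Approved — every class gave the required vote.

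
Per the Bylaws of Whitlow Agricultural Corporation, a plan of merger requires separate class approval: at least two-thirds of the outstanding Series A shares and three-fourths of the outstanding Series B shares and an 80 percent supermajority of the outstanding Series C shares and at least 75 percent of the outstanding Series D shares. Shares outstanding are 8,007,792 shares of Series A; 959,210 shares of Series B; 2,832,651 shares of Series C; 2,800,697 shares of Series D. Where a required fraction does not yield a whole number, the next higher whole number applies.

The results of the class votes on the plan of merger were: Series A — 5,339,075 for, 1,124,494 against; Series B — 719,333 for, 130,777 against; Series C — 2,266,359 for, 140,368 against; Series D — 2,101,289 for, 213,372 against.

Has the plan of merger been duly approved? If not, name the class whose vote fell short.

Not approved — the Series B shares did not give the required vote.

Series A: 2/3 of 8007792 = 5338528; 5,338,528 required, 5,339,075 in favor — approved.
Series B: 3/4 of 959210 = 719407.50, rounded up to 719408; 719,408 required, 719,333 in favor — not approved.
Series C: 4/5 of 2832651 = 2266120.80, rounded up to 2266121; 2,266,121 required, 2,266,359 in favor — approved.
Series D: 3/4 of 2800697 = 2100522.75, rounded up to 2100523; 2,100,523 required, 2,101,289 in favor — approved.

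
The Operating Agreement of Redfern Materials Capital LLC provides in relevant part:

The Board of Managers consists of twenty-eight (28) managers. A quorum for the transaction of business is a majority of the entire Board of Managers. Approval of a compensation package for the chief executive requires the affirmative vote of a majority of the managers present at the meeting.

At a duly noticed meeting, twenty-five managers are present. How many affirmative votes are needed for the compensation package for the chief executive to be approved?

13

The compensation package for the chief executive requires a majority of the managers present (25).
A majority of 25 is 13.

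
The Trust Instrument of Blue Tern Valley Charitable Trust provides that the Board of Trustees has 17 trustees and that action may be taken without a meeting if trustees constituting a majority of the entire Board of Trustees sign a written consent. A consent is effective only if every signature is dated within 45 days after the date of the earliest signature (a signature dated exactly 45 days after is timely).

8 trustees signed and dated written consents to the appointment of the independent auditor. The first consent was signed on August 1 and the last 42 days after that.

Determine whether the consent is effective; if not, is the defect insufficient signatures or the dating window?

Signatures required: a majority of 17 — a majority of 17 is 9, so 9 needed; 8 signed. Insufficient.
Dating window: the latest signature is 42 days after the earliest; the limit is 45 days. Within the window.

Not effective — insufficient signatures.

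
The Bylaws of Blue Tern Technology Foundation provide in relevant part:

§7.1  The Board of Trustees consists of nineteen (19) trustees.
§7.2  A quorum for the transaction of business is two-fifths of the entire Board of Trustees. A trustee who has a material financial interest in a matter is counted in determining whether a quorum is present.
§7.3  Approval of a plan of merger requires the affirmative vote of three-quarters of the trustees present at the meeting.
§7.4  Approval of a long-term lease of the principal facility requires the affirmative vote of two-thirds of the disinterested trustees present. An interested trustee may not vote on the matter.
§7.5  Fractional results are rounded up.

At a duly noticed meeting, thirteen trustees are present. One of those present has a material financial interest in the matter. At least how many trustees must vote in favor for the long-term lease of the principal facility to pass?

8

The long-term lease of the principal facility requires two-thirds of the disinterested trustees present (13 − 1 = 12).
2/3 of 12 = 8.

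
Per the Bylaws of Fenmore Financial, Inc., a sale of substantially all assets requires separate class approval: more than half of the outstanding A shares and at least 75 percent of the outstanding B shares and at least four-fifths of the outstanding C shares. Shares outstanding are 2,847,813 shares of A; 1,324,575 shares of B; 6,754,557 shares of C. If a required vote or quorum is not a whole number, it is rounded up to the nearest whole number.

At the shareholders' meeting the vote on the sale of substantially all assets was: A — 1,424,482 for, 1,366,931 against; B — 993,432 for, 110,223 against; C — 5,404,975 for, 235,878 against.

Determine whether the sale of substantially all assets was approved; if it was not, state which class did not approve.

A: a majority of 2847813 is 1423907; 1,423,907 required, 1,424,482 in favor — approved.
B: 3/4 of 1324575 = 993431.25, rounded up to 993432; 993,432 required, 993,432 in favor — approved.
C: 4/5 of 6754557 = 5403645.60, rounded up to 5403646; 5,403,646 required, 5,404,975 in favor — approved.

Approved — every class gave the required vote.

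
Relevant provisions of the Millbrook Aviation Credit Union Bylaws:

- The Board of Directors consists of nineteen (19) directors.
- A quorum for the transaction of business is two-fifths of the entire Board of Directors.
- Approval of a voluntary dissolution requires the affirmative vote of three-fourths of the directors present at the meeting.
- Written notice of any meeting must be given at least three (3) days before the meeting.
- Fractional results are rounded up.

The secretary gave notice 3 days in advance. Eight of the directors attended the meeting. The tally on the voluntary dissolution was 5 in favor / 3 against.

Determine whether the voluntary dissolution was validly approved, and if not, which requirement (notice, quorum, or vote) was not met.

Notice: 3 days given; 3 required (3 ≥ 3). Satisfied.
Quorum: 8 present; quorum is 8. Satisfied.
Vote: the voluntary dissolution requires three-fourths of the directors present (8). 3/4 of 8 = 6, so 6 affirmative votes are needed; 5 voted in favor. Not satisfied.

Invalid — vote requirement not satisfied.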